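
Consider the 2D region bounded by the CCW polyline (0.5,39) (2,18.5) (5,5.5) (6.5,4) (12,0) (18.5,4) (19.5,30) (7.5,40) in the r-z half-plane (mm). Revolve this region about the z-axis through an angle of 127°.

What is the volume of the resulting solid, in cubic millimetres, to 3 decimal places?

Volume = 12909.108 mm³

Profile (r,z), 8 vertices: (0.5,39) (2,18.5) (5,5.5) (6.5,4) (12,0) (18.5,4) (19.5,30) (7.5,40)
edge 0: (0.5,39)→(2,18.5)  cross = 0.5·18.5 − 2·39 = -68.7500; (r_i+r_j)·cross = 2.5·-68.7500 = -171.8750
edge 1: (2,18.5)→(5,5.5)  cross = 2·5.5 − 5·18.5 = -81.5000; (r_i+r_j)·cross = 7·-81.5000 = -570.5000
edge 2: (5,5.5)→(6.5,4)  cross = 5·4 − 6.5·5.5 = -15.7500; (r_i+r_j)·cross = 11.5·-15.7500 = -181.1250
edge 3: (6.5,4)→(12,0)  cross = 6.5·0 − 12·4 = -48.0000; (r_i+r_j)·cross = 18.5·-48.0000 = -888.0000
edge 4: (12,0)→(18.5,4)  cross = 12·4 − 18.5·0 = 48.0000; (r_i+r_j)·cross = 30.5·48.0000 = 1464.0000
edge 5: (18.5,4)→(19.5,30)  cross = 18.5·30 − 19.5·4 = 477.0000; (r_i+r_j)·cross = 38·477.0000 = 18126.0000
edge 6: (19.5,30)→(7.5,40)  cross = 19.5·40 − 7.5·30 = 555.0000; (r_i+r_j)·cross = 27·555.0000 = 14985.0000
edge 7: (7.5,40)→(0.5,39)  cross = 7.5·39 − 0.5·40 = 272.5000; (r_i+r_j)·cross = 8·272.5000 = 2180.0000
Σcross = 1138.5000 → A = |Σcross|/2 = 569.2500 mm²
Σ(r_i+r_j)·cross = 34943.5000 → first moment M = |Σ|/6 = 5823.9167
R_c = M/A = 5823.9167/569.2500 = 10.2309 mm
θ = 127° = 2.216568 rad
V = θ·R_c·A = 2.216568·10.2309·569.2500 = 12909.108 mm³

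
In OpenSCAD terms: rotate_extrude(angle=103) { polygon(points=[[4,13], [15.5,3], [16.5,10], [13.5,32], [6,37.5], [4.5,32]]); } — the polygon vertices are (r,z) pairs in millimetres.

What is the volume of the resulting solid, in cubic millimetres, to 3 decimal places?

Volume = 5168.955 mm³

Profile (r,z), 6 vertices: (4,13) (15.5,3) (16.5,10) (13.5,32) (6,37.5) (4.5,32)
edge 0: (4,13)→(15.5,3)  cross = 4·3 − 15.5·13 = -189.5000; (r_i+r_j)·cross = 19.5·-189.5000 = -3695.2500
edge 1: (15.5,3)→(16.5,10)  cross = 15.5·10 − 16.5·3 = 105.5000; (r_i+r_j)·cross = 32·105.5000 = 3376.0000
edge 2: (16.5,10)→(13.5,32)  cross = 16.5·32 − 13.5·10 = 393.0000; (r_i+r_j)·cross = 30·393.0000 = 11790.0000
edge 3: (13.5,32)→(6,37.5)  cross = 13.5·37.5 − 6·32 = 314.2500; (r_i+r_j)·cross = 19.5·314.2500 = 6127.8750
edge 4: (6,37.5)→(4.5,32)  cross = 6·32 − 4.5·37.5 = 23.2500; (r_i+r_j)·cross = 10.5·23.2500 = 244.1250
edge 5: (4.5,32)→(4,13)  cross = 4.5·13 − 4·32 = -69.5000; (r_i+r_j)·cross = 8.5·-69.5000 = -590.7500
Σcross = 577.0000 → A = |Σcross|/2 = 288.5000 mm²
Σ(r_i+r_j)·cross = 17252.0000 → first moment M = |Σ|/6 = 2875.3333
R_c = M/A = 2875.3333/288.5000 = 9.9665 mm
θ = 103° = 1.797689 rad
V = θ·R_c·A = 1.797689·9.9665·288.5000 = 5168.955 mm³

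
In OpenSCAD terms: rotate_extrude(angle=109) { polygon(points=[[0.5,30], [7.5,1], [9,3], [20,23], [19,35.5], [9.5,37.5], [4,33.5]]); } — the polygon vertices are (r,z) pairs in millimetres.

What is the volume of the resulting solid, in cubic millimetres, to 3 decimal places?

Volume = 8487.082 mm³

Profile (r,z), 7 vertices: (0.5,30) (7.5,1) (9,3) (20,23) (19,35.5) (9.5,37.5) (4,33.5)
edge 0: (0.5,30)→(7.5,1)  cross = 0.5·1 − 7.5·30 = -224.5000; (r_i+r_j)·cross = 8·-224.5000 = -1796.0000
edge 1: (7.5,1)→(9,3)  cross = 7.5·3 − 9·1 = 13.5000; (r_i+r_j)·cross = 16.5·13.5000 = 222.7500
edge 2: (9,3)→(20,23)  cross = 9·23 − 20·3 = 147.0000; (r_i+r_j)·cross = 29·147.0000 = 4263.0000
edge 3: (20,23)→(19,35.5)  cross = 20·35.5 − 19·23 = 273.0000; (r_i+r_j)·cross = 39·273.0000 = 10647.0000
edge 4: (19,35.5)→(9.5,37.5)  cross = 19·37.5 − 9.5·35.5 = 375.2500; (r_i+r_j)·cross = 28.5·375.2500 = 10694.6250
edge 5: (9.5,37.5)→(4,33.5)  cross = 9.5·33.5 − 4·37.5 = 168.2500; (r_i+r_j)·cross = 13.5·168.2500 = 2271.3750
edge 6: (4,33.5)→(0.5,30)  cross = 4·30 − 0.5·33.5 = 103.2500; (r_i+r_j)·cross = 4.5·103.2500 = 464.6250
Σcross = 855.7500 → A = |Σcross|/2 = 427.8750 mm²
Σ(r_i+r_j)·cross = 26767.3750 → first moment M = |Σ|/6 = 4461.2292
R_c = M/A = 4461.2292/427.8750 = 10.4265 mm
θ = 109° = 1.902409 rad
V = θ·R_c·A = 1.902409·10.4265·427.8750 = 8487.082 mm³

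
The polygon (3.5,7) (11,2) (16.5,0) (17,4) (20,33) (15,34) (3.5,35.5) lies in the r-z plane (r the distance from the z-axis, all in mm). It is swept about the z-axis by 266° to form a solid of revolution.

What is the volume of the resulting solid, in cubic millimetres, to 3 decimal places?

Profile (r,z), 7 vertices: (3.5,7) (11,2) (16.5,0) (17,4) (20,33) (15,34) (3.5,35.5)
edge 0: (3.5,7)→(11,2)  cross = 3.5·2 − 11·7 = -70.0000; (r_i+r_j)·cross = 14.5·-70.0000 = -1015.0000
edge 1: (11,2)→(16.5,0)  cross = 11·0 − 16.5·2 = -33.0000; (r_i+r_j)·cross = 27.5·-33.0000 = -907.5000
edge 2: (16.5,0)→(17,4)  cross = 16.5·4 − 17·0 = 66.0000; (r_i+r_j)·cross = 33.5·66.0000 = 2211.0000
edge 3: (17,4)→(20,33)  cross = 17·33 − 20·4 = 481.0000; (r_i+r_j)·cross = 37·481.0000 = 17797.0000
edge 4: (20,33)→(15,34)  cross = 20·34 − 15·33 = 185.0000; (r_i+r_j)·cross = 35·185.0000 = 6475.0000
edge 5: (15,34)→(3.5,35.5)  cross = 15·35.5 − 3.5·34 = 413.5000; (r_i+r_j)·cross = 18.5·413.5000 = 7649.7500
edge 6: (3.5,35.5)→(3.5,7)  cross = 3.5·7 − 3.5·35.5 = -99.7500; (r_i+r_j)·cross = 7·-99.7500 = -698.2500
Σcross = 942.7500 → A = |Σcross|/2 = 471.3750 mm²
Σ(r_i+r_j)·cross = 31512.0000 → first moment M = |Σ|/6 = 5252.0000
R_c = M/A = 5252.0000/471.3750 = 11.1419 mm
θ = 266° = 4.642576 rad
V = θ·R_c·A = 4.642576·11.1419·471.3750 = 24382.808 mm³

Volume = 24382.808 mm³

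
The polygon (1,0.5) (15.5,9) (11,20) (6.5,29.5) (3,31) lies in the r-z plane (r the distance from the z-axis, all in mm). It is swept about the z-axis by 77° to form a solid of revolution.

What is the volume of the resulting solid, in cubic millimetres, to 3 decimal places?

Profile (r,z), 5 vertices: (1,0.5) (15.5,9) (11,20) (6.5,29.5) (3,31)
edge 0: (1,0.5)→(15.5,9)  cross = 1·9 − 15.5·0.5 = 1.2500; (r_i+r_j)·cross = 16.5·1.2500 = 20.6250
edge 1: (15.5,9)→(11,20)  cross = 15.5·20 − 11·9 = 211.0000; (r_i+r_j)·cross = 26.5·211.0000 = 5591.5000
edge 2: (11,20)→(6.5,29.5)  cross = 11·29.5 − 6.5·20 = 194.5000; (r_i+r_j)·cross = 17.5·194.5000 = 3403.7500
edge 3: (6.5,29.5)→(3,31)  cross = 6.5·31 − 3·29.5 = 113.0000; (r_i+r_j)·cross = 9.5·113.0000 = 1073.5000
edge 4: (3,31)→(1,0.5)  cross = 3·0.5 − 1·31 = -29.5000; (r_i+r_j)·cross = 4·-29.5000 = -118.0000
Σcross = 490.2500 → A = |Σcross|/2 = 245.1250 mm²
Σ(r_i+r_j)·cross = 9971.3750 → first moment M = |Σ|/6 = 1661.8958
R_c = M/A = 1661.8958/245.1250 = 6.7798 mm
θ = 77° = 1.343904 rad
V = θ·R_c·A = 1.343904·6.7798·245.1250 = 2233.428 mm³

Volume = 2233.428 mm³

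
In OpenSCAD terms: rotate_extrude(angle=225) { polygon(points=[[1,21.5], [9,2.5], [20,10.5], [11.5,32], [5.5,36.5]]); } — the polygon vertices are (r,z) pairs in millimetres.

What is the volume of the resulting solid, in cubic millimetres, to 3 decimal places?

Profile (r,z), 5 vertices: (1,21.5) (9,2.5) (20,10.5) (11.5,32) (5.5,36.5)
edge 0: (1,21.5)→(9,2.5)  cross = 1·2.5 − 9·21.5 = -191.0000; (r_i+r_j)·cross = 10·-191.0000 = -1910.0000
edge 1: (9,2.5)→(20,10.5)  cross = 9·10.5 − 20·2.5 = 44.5000; (r_i+r_j)·cross = 29·44.5000 = 1290.5000
edge 2: (20,10.5)→(11.5,32)  cross = 20·32 − 11.5·10.5 = 519.2500; (r_i+r_j)·cross = 31.5·519.2500 = 16356.3750
edge 3: (11.5,32)→(5.5,36.5)  cross = 11.5·36.5 − 5.5·32 = 243.7500; (r_i+r_j)·cross = 17·243.7500 = 4143.7500
edge 4: (5.5,36.5)→(1,21.5)  cross = 5.5·21.5 − 1·36.5 = 81.7500; (r_i+r_j)·cross = 6.5·81.7500 = 531.3750
Σcross = 698.2500 → A = |Σcross|/2 = 349.1250 mm²
Σ(r_i+r_j)·cross = 20412.0000 → first moment M = |Σ|/6 = 3402.0000
R_c = M/A = 3402.0000/349.1250 = 9.7444 mm
θ = 225° = 3.926991 rad
V = θ·R_c·A = 3.926991·9.7444·349.1250 = 13359.623 mm³

Volume = 13359.623 mm³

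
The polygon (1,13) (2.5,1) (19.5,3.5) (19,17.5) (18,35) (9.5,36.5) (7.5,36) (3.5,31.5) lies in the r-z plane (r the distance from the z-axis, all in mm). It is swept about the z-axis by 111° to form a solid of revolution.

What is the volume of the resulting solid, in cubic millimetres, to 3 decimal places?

Volume = 11152.762 mm³

Profile (r,z), 8 vertices: (1,13) (2.5,1) (19.5,3.5) (19,17.5) (18,35) (9.5,36.5) (7.5,36) (3.5,31.5)
edge 0: (1,13)→(2.5,1)  cross = 1·1 − 2.5·13 = -31.5000; (r_i+r_j)·cross = 3.5·-31.5000 = -110.2500
edge 1: (2.5,1)→(19.5,3.5)  cross = 2.5·3.5 − 19.5·1 = -10.7500; (r_i+r_j)·cross = 22·-10.7500 = -236.5000
edge 2: (19.5,3.5)→(19,17.5)  cross = 19.5·17.5 − 19·3.5 = 274.7500; (r_i+r_j)·cross = 38.5·274.7500 = 10577.8750
edge 3: (19,17.5)→(18,35)  cross = 19·35 − 18·17.5 = 350.0000; (r_i+r_j)·cross = 37·350.0000 = 12950.0000
edge 4: (18,35)→(9.5,36.5)  cross = 18·36.5 − 9.5·35 = 324.5000; (r_i+r_j)·cross = 27.5·324.5000 = 8923.7500
edge 5: (9.5,36.5)→(7.5,36)  cross = 9.5·36 − 7.5·36.5 = 68.2500; (r_i+r_j)·cross = 17·68.2500 = 1160.2500
edge 6: (7.5,36)→(3.5,31.5)  cross = 7.5·31.5 − 3.5·36 = 110.2500; (r_i+r_j)·cross = 11·110.2500 = 1212.7500
edge 7: (3.5,31.5)→(1,13)  cross = 3.5·13 − 1·31.5 = 14.0000; (r_i+r_j)·cross = 4.5·14.0000 = 63.0000
Σcross = 1099.5000 → A = |Σcross|/2 = 549.7500 mm²
Σ(r_i+r_j)·cross = 34540.8750 → first moment M = |Σ|/6 = 5756.8125
R_c = M/A = 5756.8125/549.7500 = 10.4717 mm
θ = 111° = 1.937315 rad
V = θ·R_c·A = 1.937315·10.4717·549.7500 = 11152.762 mm³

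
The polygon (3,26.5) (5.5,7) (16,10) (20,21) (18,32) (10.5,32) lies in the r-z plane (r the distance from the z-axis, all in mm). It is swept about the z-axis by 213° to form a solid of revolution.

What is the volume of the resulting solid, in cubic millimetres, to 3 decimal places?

Volume = 13548.306 mm³

Profile (r,z), 6 vertices: (3,26.5) (5.5,7) (16,10) (20,21) (18,32) (10.5,32)
edge 0: (3,26.5)→(5.5,7)  cross = 3·7 − 5.5·26.5 = -124.7500; (r_i+r_j)·cross = 8.5·-124.7500 = -1060.3750
edge 1: (5.5,7)→(16,10)  cross = 5.5·10 − 16·7 = -57.0000; (r_i+r_j)·cross = 21.5·-57.0000 = -1225.5000
edge 2: (16,10)→(20,21)  cross = 16·21 − 20·10 = 136.0000; (r_i+r_j)·cross = 36·136.0000 = 4896.0000
edge 3: (20,21)→(18,32)  cross = 20·32 − 18·21 = 262.0000; (r_i+r_j)·cross = 38·262.0000 = 9956.0000
edge 4: (18,32)→(10.5,32)  cross = 18·32 − 10.5·32 = 240.0000; (r_i+r_j)·cross = 28.5·240.0000 = 6840.0000
edge 5: (10.5,32)→(3,26.5)  cross = 10.5·26.5 − 3·32 = 182.2500; (r_i+r_j)·cross = 13.5·182.2500 = 2460.3750
Σcross = 638.5000 → A = |Σcross|/2 = 319.2500 mm²
Σ(r_i+r_j)·cross = 21866.5000 → first moment M = |Σ|/6 = 3644.4167
R_c = M/A = 3644.4167/319.2500 = 11.4156 mm
θ = 213° = 3.717551 rad
V = θ·R_c·A = 3.717551·11.4156·319.2500 = 13548.306 mm³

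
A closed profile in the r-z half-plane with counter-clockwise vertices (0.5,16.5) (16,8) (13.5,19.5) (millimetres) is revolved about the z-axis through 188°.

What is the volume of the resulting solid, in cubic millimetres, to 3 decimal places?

Profile (r,z), 3 vertices: (0.5,16.5) (16,8) (13.5,19.5)
edge 0: (0.5,16.5)→(16,8)  cross = 0.5·8 − 16·16.5 = -260.0000; (r_i+r_j)·cross = 16.5·-260.0000 = -4290.0000
edge 1: (16,8)→(13.5,19.5)  cross = 16·19.5 − 13.5·8 = 204.0000; (r_i+r_j)·cross = 29.5·204.0000 = 6018.0000
edge 2: (13.5,19.5)→(0.5,16.5)  cross = 13.5·16.5 − 0.5·19.5 = 213.0000; (r_i+r_j)·cross = 14·213.0000 = 2982.0000
Σcross = 157.0000 → A = |Σcross|/2 = 78.5000 mm²
Σ(r_i+r_j)·cross = 4710.0000 → first moment M = |Σ|/6 = 785.0000
R_c = M/A = 785.0000/78.5000 = 10.0000 mm
θ = 188° = 3.281219 rad
V = θ·R_c·A = 3.281219·10.0000·78.5000 = 2575.757 mm³

Volume = 2575.757 mm³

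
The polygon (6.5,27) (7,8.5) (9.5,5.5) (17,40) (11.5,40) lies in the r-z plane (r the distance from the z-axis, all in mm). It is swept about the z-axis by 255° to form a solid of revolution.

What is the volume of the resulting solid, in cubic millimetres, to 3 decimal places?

Volume = 9100.343 mm³

Profile (r,z), 5 vertices: (6.5,27) (7,8.5) (9.5,5.5) (17,40) (11.5,40)
edge 0: (6.5,27)→(7,8.5)  cross = 6.5·8.5 − 7·27 = -133.7500; (r_i+r_j)·cross = 13.5·-133.7500 = -1805.6250
edge 1: (7,8.5)→(9.5,5.5)  cross = 7·5.5 − 9.5·8.5 = -42.2500; (r_i+r_j)·cross = 16.5·-42.2500 = -697.1250
edge 2: (9.5,5.5)→(17,40)  cross = 9.5·40 − 17·5.5 = 286.5000; (r_i+r_j)·cross = 26.5·286.5000 = 7592.2500
edge 3: (17,40)→(11.5,40)  cross = 17·40 − 11.5·40 = 220.0000; (r_i+r_j)·cross = 28.5·220.0000 = 6270.0000
edge 4: (11.5,40)→(6.5,27)  cross = 11.5·27 − 6.5·40 = 50.5000; (r_i+r_j)·cross = 18·50.5000 = 909.0000
Σcross = 381.0000 → A = |Σcross|/2 = 190.5000 mm²
Σ(r_i+r_j)·cross = 12268.5000 → first moment M = |Σ|/6 = 2044.7500
R_c = M/A = 2044.7500/190.5000 = 10.7336 mm
θ = 255° = 4.450590 rad
V = θ·R_c·A = 4.450590·10.7336·190.5000 = 9100.343 mm³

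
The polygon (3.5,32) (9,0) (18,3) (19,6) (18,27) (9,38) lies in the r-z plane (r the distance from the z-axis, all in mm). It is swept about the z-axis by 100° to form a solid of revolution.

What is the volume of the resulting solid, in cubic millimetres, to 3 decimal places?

Volume = 8099.928 mm³

Profile (r,z), 6 vertices: (3.5,32) (9,0) (18,3) (19,6) (18,27) (9,38)
edge 0: (3.5,32)→(9,0)  cross = 3.5·0 − 9·32 = -288.0000; (r_i+r_j)·cross = 12.5·-288.0000 = -3600.0000
edge 1: (9,0)→(18,3)  cross = 9·3 − 18·0 = 27.0000; (r_i+r_j)·cross = 27·27.0000 = 729.0000
edge 2: (18,3)→(19,6)  cross = 18·6 − 19·3 = 51.0000; (r_i+r_j)·cross = 37·51.0000 = 1887.0000
edge 3: (19,6)→(18,27)  cross = 19·27 − 18·6 = 405.0000; (r_i+r_j)·cross = 37·405.0000 = 14985.0000
edge 4: (18,27)→(9,38)  cross = 18·38 − 9·27 = 441.0000; (r_i+r_j)·cross = 27·441.0000 = 11907.0000
edge 5: (9,38)→(3.5,32)  cross = 9·32 − 3.5·38 = 155.0000; (r_i+r_j)·cross = 12.5·155.0000 = 1937.5000
Σcross = 791.0000 → A = |Σcross|/2 = 395.5000 mm²
Σ(r_i+r_j)·cross = 27845.5000 → first moment M = |Σ|/6 = 4640.9167
R_c = M/A = 4640.9167/395.5000 = 11.7343 mm
θ = 100° = 1.745329 rad
V = θ·R_c·A = 1.745329·11.7343·395.5000 = 8099.928 mm³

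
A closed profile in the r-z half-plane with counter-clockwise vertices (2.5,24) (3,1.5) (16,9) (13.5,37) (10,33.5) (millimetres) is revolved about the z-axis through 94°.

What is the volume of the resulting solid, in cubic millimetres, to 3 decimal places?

Profile (r,z), 5 vertices: (2.5,24) (3,1.5) (16,9) (13.5,37) (10,33.5)
edge 0: (2.5,24)→(3,1.5)  cross = 2.5·1.5 − 3·24 = -68.2500; (r_i+r_j)·cross = 5.5·-68.2500 = -375.3750
edge 1: (3,1.5)→(16,9)  cross = 3·9 − 16·1.5 = 3.0000; (r_i+r_j)·cross = 19·3.0000 = 57.0000
edge 2: (16,9)→(13.5,37)  cross = 16·37 − 13.5·9 = 470.5000; (r_i+r_j)·cross = 29.5·470.5000 = 13879.7500
edge 3: (13.5,37)→(10,33.5)  cross = 13.5·33.5 − 10·37 = 82.2500; (r_i+r_j)·cross = 23.5·82.2500 = 1932.8750
edge 4: (10,33.5)→(2.5,24)  cross = 10·24 − 2.5·33.5 = 156.2500; (r_i+r_j)·cross = 12.5·156.2500 = 1953.1250
Σcross = 643.7500 → A = |Σcross|/2 = 321.8750 mm²
Σ(r_i+r_j)·cross = 17447.3750 → first moment M = |Σ|/6 = 2907.8958
R_c = M/A = 2907.8958/321.8750 = 9.0342 mm
θ = 94° = 1.640609 rad
V = θ·R_c·A = 1.640609·9.0342·321.8750 = 4770.722 mm³

Volume = 4770.722 mm³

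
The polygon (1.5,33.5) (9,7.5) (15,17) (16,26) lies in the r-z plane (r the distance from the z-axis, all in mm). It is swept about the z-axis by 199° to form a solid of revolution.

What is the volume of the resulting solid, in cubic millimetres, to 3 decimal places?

Profile (r,z), 4 vertices: (1.5,33.5) (9,7.5) (15,17) (16,26)
edge 0: (1.5,33.5)→(9,7.5)  cross = 1.5·7.5 − 9·33.5 = -290.2500; (r_i+r_j)·cross = 10.5·-290.2500 = -3047.6250
edge 1: (9,7.5)→(15,17)  cross = 9·17 − 15·7.5 = 40.5000; (r_i+r_j)·cross = 24·40.5000 = 972.0000
edge 2: (15,17)→(16,26)  cross = 15·26 − 16·17 = 118.0000; (r_i+r_j)·cross = 31·118.0000 = 3658.0000
edge 3: (16,26)→(1.5,33.5)  cross = 16·33.5 − 1.5·26 = 497.0000; (r_i+r_j)·cross = 17.5·497.0000 = 8697.5000
Σcross = 365.2500 → A = |Σcross|/2 = 182.6250 mm²
Σ(r_i+r_j)·cross = 10279.8750 → first moment M = |Σ|/6 = 1713.3125
R_c = M/A = 1713.3125/182.6250 = 9.3816 mm
θ = 199° = 3.473205 rad
V = θ·R_c·A = 3.473205·9.3816·182.6250 = 5950.686 mm³

Volume = 5950.686 mm³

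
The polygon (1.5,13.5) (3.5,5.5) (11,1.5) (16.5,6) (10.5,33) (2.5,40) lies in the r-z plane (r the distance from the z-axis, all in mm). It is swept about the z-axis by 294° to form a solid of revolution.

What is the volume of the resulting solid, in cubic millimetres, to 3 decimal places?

Profile (r,z), 6 vertices: (1.5,13.5) (3.5,5.5) (11,1.5) (16.5,6) (10.5,33) (2.5,40)
edge 0: (1.5,13.5)→(3.5,5.5)  cross = 1.5·5.5 − 3.5·13.5 = -39.0000; (r_i+r_j)·cross = 5·-39.0000 = -195.0000
edge 1: (3.5,5.5)→(11,1.5)  cross = 3.5·1.5 − 11·5.5 = -55.2500; (r_i+r_j)·cross = 14.5·-55.2500 = -801.1250
edge 2: (11,1.5)→(16.5,6)  cross = 11·6 − 16.5·1.5 = 41.2500; (r_i+r_j)·cross = 27.5·41.2500 = 1134.3750
edge 3: (16.5,6)→(10.5,33)  cross = 16.5·33 − 10.5·6 = 481.5000; (r_i+r_j)·cross = 27·481.5000 = 13000.5000
edge 4: (10.5,33)→(2.5,40)  cross = 10.5·40 − 2.5·33 = 337.5000; (r_i+r_j)·cross = 13·337.5000 = 4387.5000
edge 5: (2.5,40)→(1.5,13.5)  cross = 2.5·13.5 − 1.5·40 = -26.2500; (r_i+r_j)·cross = 4·-26.2500 = -105.0000
Σcross = 739.7500 → A = |Σcross|/2 = 369.8750 mm²
Σ(r_i+r_j)·cross = 17421.2500 → first moment M = |Σ|/6 = 2903.5417
R_c = M/A = 2903.5417/369.8750 = 7.8501 mm
θ = 294° = 5.131268 rad
V = θ·R_c·A = 5.131268·7.8501·369.8750 = 14898.850 mm³

Volume = 14898.850 mm³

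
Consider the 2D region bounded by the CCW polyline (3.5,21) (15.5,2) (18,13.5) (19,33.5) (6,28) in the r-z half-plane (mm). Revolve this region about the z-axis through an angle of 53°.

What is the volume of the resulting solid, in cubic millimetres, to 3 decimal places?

Volume = 3255.142 mm³

Profile (r,z), 5 vertices: (3.5,21) (15.5,2) (18,13.5) (19,33.5) (6,28)
edge 0: (3.5,21)→(15.5,2)  cross = 3.5·2 − 15.5·21 = -318.5000; (r_i+r_j)·cross = 19·-318.5000 = -6051.5000
edge 1: (15.5,2)→(18,13.5)  cross = 15.5·13.5 − 18·2 = 173.2500; (r_i+r_j)·cross = 33.5·173.2500 = 5803.8750
edge 2: (18,13.5)→(19,33.5)  cross = 18·33.5 − 19·13.5 = 346.5000; (r_i+r_j)·cross = 37·346.5000 = 12820.5000
edge 3: (19,33.5)→(6,28)  cross = 19·28 − 6·33.5 = 331.0000; (r_i+r_j)·cross = 25·331.0000 = 8275.0000
edge 4: (6,28)→(3.5,21)  cross = 6·21 − 3.5·28 = 28.0000; (r_i+r_j)·cross = 9.5·28.0000 = 266.0000
Σcross = 560.2500 → A = |Σcross|/2 = 280.1250 mm²
Σ(r_i+r_j)·cross = 21113.8750 → first moment M = |Σ|/6 = 3518.9792
R_c = M/A = 3518.9792/280.1250 = 12.5622 mm
θ = 53° = 0.925025 rad
V = θ·R_c·A = 0.925025·12.5622·280.1250 = 3255.142 mm³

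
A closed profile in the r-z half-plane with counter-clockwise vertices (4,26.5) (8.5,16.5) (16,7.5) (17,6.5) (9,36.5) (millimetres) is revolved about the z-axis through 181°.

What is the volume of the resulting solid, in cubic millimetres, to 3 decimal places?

Volume = 4286.957 mm³

Profile (r,z), 5 vertices: (4,26.5) (8.5,16.5) (16,7.5) (17,6.5) (9,36.5)
edge 0: (4,26.5)→(8.5,16.5)  cross = 4·16.5 − 8.5·26.5 = -159.2500; (r_i+r_j)·cross = 12.5·-159.2500 = -1990.6250
edge 1: (8.5,16.5)→(16,7.5)  cross = 8.5·7.5 − 16·16.5 = -200.2500; (r_i+r_j)·cross = 24.5·-200.2500 = -4906.1250
edge 2: (16,7.5)→(17,6.5)  cross = 16·6.5 − 17·7.5 = -23.5000; (r_i+r_j)·cross = 33·-23.5000 = -775.5000
edge 3: (17,6.5)→(9,36.5)  cross = 17·36.5 − 9·6.5 = 562.0000; (r_i+r_j)·cross = 26·562.0000 = 14612.0000
edge 4: (9,36.5)→(4,26.5)  cross = 9·26.5 − 4·36.5 = 92.5000; (r_i+r_j)·cross = 13·92.5000 = 1202.5000
Σcross = 271.5000 → A = |Σcross|/2 = 135.7500 mm²
Σ(r_i+r_j)·cross = 8142.2500 → first moment M = |Σ|/6 = 1357.0417
R_c = M/A = 1357.0417/135.7500 = 9.9966 mm
θ = 181° = 3.159046 rad
V = θ·R_c·A = 3.159046·9.9966·135.7500 = 4286.957 mm³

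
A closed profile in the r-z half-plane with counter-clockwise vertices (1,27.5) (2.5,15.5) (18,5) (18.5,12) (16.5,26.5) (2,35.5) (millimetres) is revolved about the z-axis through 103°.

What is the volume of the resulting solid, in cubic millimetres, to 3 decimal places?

Profile (r,z), 6 vertices: (1,27.5) (2.5,15.5) (18,5) (18.5,12) (16.5,26.5) (2,35.5)
edge 0: (1,27.5)→(2.5,15.5)  cross = 1·15.5 − 2.5·27.5 = -53.2500; (r_i+r_j)·cross = 3.5·-53.2500 = -186.3750
edge 1: (2.5,15.5)→(18,5)  cross = 2.5·5 − 18·15.5 = -266.5000; (r_i+r_j)·cross = 20.5·-266.5000 = -5463.2500
edge 2: (18,5)→(18.5,12)  cross = 18·12 − 18.5·5 = 123.5000; (r_i+r_j)·cross = 36.5·123.5000 = 4507.7500
edge 3: (18.5,12)→(16.5,26.5)  cross = 18.5·26.5 − 16.5·12 = 292.2500; (r_i+r_j)·cross = 35·292.2500 = 10228.7500
edge 4: (16.5,26.5)→(2,35.5)  cross = 16.5·35.5 − 2·26.5 = 532.7500; (r_i+r_j)·cross = 18.5·532.7500 = 9855.8750
edge 5: (2,35.5)→(1,27.5)  cross = 2·27.5 − 1·35.5 = 19.5000; (r_i+r_j)·cross = 3·19.5000 = 58.5000
Σcross = 648.2500 → A = |Σcross|/2 = 324.1250 mm²
Σ(r_i+r_j)·cross = 19001.2500 → first moment M = |Σ|/6 = 3166.8750
R_c = M/A = 3166.8750/324.1250 = 9.7705 mm
θ = 103° = 1.797689 rad
V = θ·R_c·A = 1.797689·9.7705·324.1250 = 5693.057 mm³

Volume = 5693.057 mm³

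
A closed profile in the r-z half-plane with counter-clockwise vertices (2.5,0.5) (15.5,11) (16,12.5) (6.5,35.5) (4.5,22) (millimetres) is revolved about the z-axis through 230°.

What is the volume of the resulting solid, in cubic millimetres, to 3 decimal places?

Profile (r,z), 5 vertices: (2.5,0.5) (15.5,11) (16,12.5) (6.5,35.5) (4.5,22)
edge 0: (2.5,0.5)→(15.5,11)  cross = 2.5·11 − 15.5·0.5 = 19.7500; (r_i+r_j)·cross = 18·19.7500 = 355.5000
edge 1: (15.5,11)→(16,12.5)  cross = 15.5·12.5 − 16·11 = 17.7500; (r_i+r_j)·cross = 31.5·17.7500 = 559.1250
edge 2: (16,12.5)→(6.5,35.5)  cross = 16·35.5 − 6.5·12.5 = 486.7500; (r_i+r_j)·cross = 22.5·486.7500 = 10951.8750
edge 3: (6.5,35.5)→(4.5,22)  cross = 6.5·22 − 4.5·35.5 = -16.7500; (r_i+r_j)·cross = 11·-16.7500 = -184.2500
edge 4: (4.5,22)→(2.5,0.5)  cross = 4.5·0.5 − 2.5·22 = -52.7500; (r_i+r_j)·cross = 7·-52.7500 = -369.2500
Σcross = 454.7500 → A = |Σcross|/2 = 227.3750 mm²
Σ(r_i+r_j)·cross = 11313.0000 → first moment M = |Σ|/6 = 1885.5000
R_c = M/A = 1885.5000/227.3750 = 8.2925 mm
θ = 230° = 4.014257 rad
V = θ·R_c·A = 4.014257·8.2925·227.3750 = 7568.882 mm³

Volume = 7568.882 mm³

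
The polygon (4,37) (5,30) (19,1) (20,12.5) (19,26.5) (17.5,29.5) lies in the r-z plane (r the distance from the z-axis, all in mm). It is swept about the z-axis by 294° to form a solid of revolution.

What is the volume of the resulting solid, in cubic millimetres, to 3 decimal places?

Profile (r,z), 6 vertices: (4,37) (5,30) (19,1) (20,12.5) (19,26.5) (17.5,29.5)
edge 0: (4,37)→(5,30)  cross = 4·30 − 5·37 = -65.0000; (r_i+r_j)·cross = 9·-65.0000 = -585.0000
edge 1: (5,30)→(19,1)  cross = 5·1 − 19·30 = -565.0000; (r_i+r_j)·cross = 24·-565.0000 = -13560.0000
edge 2: (19,1)→(20,12.5)  cross = 19·12.5 − 20·1 = 217.5000; (r_i+r_j)·cross = 39·217.5000 = 8482.5000
edge 3: (20,12.5)→(19,26.5)  cross = 20·26.5 − 19·12.5 = 292.5000; (r_i+r_j)·cross = 39·292.5000 = 11407.5000
edge 4: (19,26.5)→(17.5,29.5)  cross = 19·29.5 − 17.5·26.5 = 96.7500; (r_i+r_j)·cross = 36.5·96.7500 = 3531.3750
edge 5: (17.5,29.5)→(4,37)  cross = 17.5·37 − 4·29.5 = 529.5000; (r_i+r_j)·cross = 21.5·529.5000 = 11384.2500
Σcross = 506.2500 → A = |Σcross|/2 = 253.1250 mm²
Σ(r_i+r_j)·cross = 20660.6250 → first moment M = |Σ|/6 = 3443.4375
R_c = M/A = 3443.4375/253.1250 = 13.6037 mm
θ = 294° = 5.131268 rad
V = θ·R_c·A = 5.131268·13.6037·253.1250 = 17669.201 mm³

Volume = 17669.201 mm³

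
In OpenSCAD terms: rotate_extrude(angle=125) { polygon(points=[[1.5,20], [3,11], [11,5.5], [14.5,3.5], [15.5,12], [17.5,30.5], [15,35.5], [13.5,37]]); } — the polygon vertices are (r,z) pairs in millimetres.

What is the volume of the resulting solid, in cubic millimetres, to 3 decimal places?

Volume = 7363.426 mm³

Profile (r,z), 8 vertices: (1.5,20) (3,11) (11,5.5) (14.5,3.5) (15.5,12) (17.5,30.5) (15,35.5) (13.5,37)
edge 0: (1.5,20)→(3,11)  cross = 1.5·11 − 3·20 = -43.5000; (r_i+r_j)·cross = 4.5·-43.5000 = -195.7500
edge 1: (3,11)→(11,5.5)  cross = 3·5.5 − 11·11 = -104.5000; (r_i+r_j)·cross = 14·-104.5000 = -1463.0000
edge 2: (11,5.5)→(14.5,3.5)  cross = 11·3.5 − 14.5·5.5 = -41.2500; (r_i+r_j)·cross = 25.5·-41.2500 = -1051.8750
edge 3: (14.5,3.5)→(15.5,12)  cross = 14.5·12 − 15.5·3.5 = 119.7500; (r_i+r_j)·cross = 30·119.7500 = 3592.5000
edge 4: (15.5,12)→(17.5,30.5)  cross = 15.5·30.5 − 17.5·12 = 262.7500; (r_i+r_j)·cross = 33·262.7500 = 8670.7500
edge 5: (17.5,30.5)→(15,35.5)  cross = 17.5·35.5 − 15·30.5 = 163.7500; (r_i+r_j)·cross = 32.5·163.7500 = 5321.8750
edge 6: (15,35.5)→(13.5,37)  cross = 15·37 − 13.5·35.5 = 75.7500; (r_i+r_j)·cross = 28.5·75.7500 = 2158.8750
edge 7: (13.5,37)→(1.5,20)  cross = 13.5·20 − 1.5·37 = 214.5000; (r_i+r_j)·cross = 15·214.5000 = 3217.5000
Σcross = 647.2500 → A = |Σcross|/2 = 323.6250 mm²
Σ(r_i+r_j)·cross = 20250.8750 → first moment M = |Σ|/6 = 3375.1458
R_c = M/A = 3375.1458/323.6250 = 10.4292 mm
θ = 125° = 2.181662 rad
V = θ·R_c·A = 2.181662·10.4292·323.6250 = 7363.426 mm³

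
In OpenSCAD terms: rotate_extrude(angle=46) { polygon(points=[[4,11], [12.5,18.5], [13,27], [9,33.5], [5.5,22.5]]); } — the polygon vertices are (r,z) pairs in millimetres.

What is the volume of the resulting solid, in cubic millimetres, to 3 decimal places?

Profile (r,z), 5 vertices: (4,11) (12.5,18.5) (13,27) (9,33.5) (5.5,22.5)
edge 0: (4,11)→(12.5,18.5)  cross = 4·18.5 − 12.5·11 = -63.5000; (r_i+r_j)·cross = 16.5·-63.5000 = -1047.7500
edge 1: (12.5,18.5)→(13,27)  cross = 12.5·27 − 13·18.5 = 97.0000; (r_i+r_j)·cross = 25.5·97.0000 = 2473.5000
edge 2: (13,27)→(9,33.5)  cross = 13·33.5 − 9·27 = 192.5000; (r_i+r_j)·cross = 22·192.5000 = 4235.0000
edge 3: (9,33.5)→(5.5,22.5)  cross = 9·22.5 − 5.5·33.5 = 18.2500; (r_i+r_j)·cross = 14.5·18.2500 = 264.6250
edge 4: (5.5,22.5)→(4,11)  cross = 5.5·11 − 4·22.5 = -29.5000; (r_i+r_j)·cross = 9.5·-29.5000 = -280.2500
Σcross = 214.7500 → A = |Σcross|/2 = 107.3750 mm²
Σ(r_i+r_j)·cross = 5645.1250 → first moment M = |Σ|/6 = 940.8542
R_c = M/A = 940.8542/107.3750 = 8.7623 mm
θ = 46° = 0.802851 rad
V = θ·R_c·A = 0.802851·8.7623·107.3750 = 755.366 mm³

Volume = 755.366 mm³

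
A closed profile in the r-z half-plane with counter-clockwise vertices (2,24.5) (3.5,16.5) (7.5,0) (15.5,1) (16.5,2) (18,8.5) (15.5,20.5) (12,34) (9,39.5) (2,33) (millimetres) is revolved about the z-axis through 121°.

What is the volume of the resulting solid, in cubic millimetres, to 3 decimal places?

Profile (r,z), 10 vertices: (2,24.5) (3.5,16.5) (7.5,0) (15.5,1) (16.5,2) (18,8.5) (15.5,20.5) (12,34) (9,39.5) (2,33)
edge 0: (2,24.5)→(3.5,16.5)  cross = 2·16.5 − 3.5·24.5 = -52.7500; (r_i+r_j)·cross = 5.5·-52.7500 = -290.1250
edge 1: (3.5,16.5)→(7.5,0)  cross = 3.5·0 − 7.5·16.5 = -123.7500; (r_i+r_j)·cross = 11·-123.7500 = -1361.2500
edge 2: (7.5,0)→(15.5,1)  cross = 7.5·1 − 15.5·0 = 7.5000; (r_i+r_j)·cross = 23·7.5000 = 172.5000
edge 3: (15.5,1)→(16.5,2)  cross = 15.5·2 − 16.5·1 = 14.5000; (r_i+r_j)·cross = 32·14.5000 = 464.0000
edge 4: (16.5,2)→(18,8.5)  cross = 16.5·8.5 − 18·2 = 104.2500; (r_i+r_j)·cross = 34.5·104.2500 = 3596.6250
edge 5: (18,8.5)→(15.5,20.5)  cross = 18·20.5 − 15.5·8.5 = 237.2500; (r_i+r_j)·cross = 33.5·237.2500 = 7947.8750
edge 6: (15.5,20.5)→(12,34)  cross = 15.5·34 − 12·20.5 = 281.0000; (r_i+r_j)·cross = 27.5·281.0000 = 7727.5000
edge 7: (12,34)→(9,39.5)  cross = 12·39.5 − 9·34 = 168.0000; (r_i+r_j)·cross = 21·168.0000 = 3528.0000
edge 8: (9,39.5)→(2,33)  cross = 9·33 − 2·39.5 = 218.0000; (r_i+r_j)·cross = 11·218.0000 = 2398.0000
edge 9: (2,33)→(2,24.5)  cross = 2·24.5 − 2·33 = -17.0000; (r_i+r_j)·cross = 4·-17.0000 = -68.0000
Σcross = 837.0000 → A = |Σcross|/2 = 418.5000 mm²
Σ(r_i+r_j)·cross = 24115.1250 → first moment M = |Σ|/6 = 4019.1875
R_c = M/A = 4019.1875/418.5000 = 9.6038 mm
θ = 121° = 2.111848 rad
V = θ·R_c·A = 2.111848·9.6038·418.5000 = 8487.915 mm³

Volume = 8487.915 mm³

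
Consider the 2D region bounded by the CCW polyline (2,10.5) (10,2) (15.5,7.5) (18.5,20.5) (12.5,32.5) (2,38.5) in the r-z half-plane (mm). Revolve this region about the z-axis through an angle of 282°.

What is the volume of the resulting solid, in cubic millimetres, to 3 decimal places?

Profile (r,z), 6 vertices: (2,10.5) (10,2) (15.5,7.5) (18.5,20.5) (12.5,32.5) (2,38.5)
edge 0: (2,10.5)→(10,2)  cross = 2·2 − 10·10.5 = -101.0000; (r_i+r_j)·cross = 12·-101.0000 = -1212.0000
edge 1: (10,2)→(15.5,7.5)  cross = 10·7.5 − 15.5·2 = 44.0000; (r_i+r_j)·cross = 25.5·44.0000 = 1122.0000
edge 2: (15.5,7.5)→(18.5,20.5)  cross = 15.5·20.5 − 18.5·7.5 = 179.0000; (r_i+r_j)·cross = 34·179.0000 = 6086.0000
edge 3: (18.5,20.5)→(12.5,32.5)  cross = 18.5·32.5 − 12.5·20.5 = 345.0000; (r_i+r_j)·cross = 31·345.0000 = 10695.0000
edge 4: (12.5,32.5)→(2,38.5)  cross = 12.5·38.5 − 2·32.5 = 416.2500; (r_i+r_j)·cross = 14.5·416.2500 = 6035.6250
edge 5: (2,38.5)→(2,10.5)  cross = 2·10.5 − 2·38.5 = -56.0000; (r_i+r_j)·cross = 4·-56.0000 = -224.0000
Σcross = 827.2500 → A = |Σcross|/2 = 413.6250 mm²
Σ(r_i+r_j)·cross = 22502.6250 → first moment M = |Σ|/6 = 3750.4375
R_c = M/A = 3750.4375/413.6250 = 9.0672 mm
θ = 282° = 4.921828 rad
V = θ·R_c·A = 4.921828·9.0672·413.6250 = 18459.010 mm³

Volume = 18459.010 mm³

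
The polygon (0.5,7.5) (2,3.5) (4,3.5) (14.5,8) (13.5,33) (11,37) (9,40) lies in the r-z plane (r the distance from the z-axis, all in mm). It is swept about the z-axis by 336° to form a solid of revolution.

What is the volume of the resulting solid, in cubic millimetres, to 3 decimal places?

Volume = 15528.194 mm³

Profile (r,z), 7 vertices: (0.5,7.5) (2,3.5) (4,3.5) (14.5,8) (13.5,33) (11,37) (9,40)
edge 0: (0.5,7.5)→(2,3.5)  cross = 0.5·3.5 − 2·7.5 = -13.2500; (r_i+r_j)·cross = 2.5·-13.2500 = -33.1250
edge 1: (2,3.5)→(4,3.5)  cross = 2·3.5 − 4·3.5 = -7.0000; (r_i+r_j)·cross = 6·-7.0000 = -42.0000
edge 2: (4,3.5)→(14.5,8)  cross = 4·8 − 14.5·3.5 = -18.7500; (r_i+r_j)·cross = 18.5·-18.7500 = -346.8750
edge 3: (14.5,8)→(13.5,33)  cross = 14.5·33 − 13.5·8 = 370.5000; (r_i+r_j)·cross = 28·370.5000 = 10374.0000
edge 4: (13.5,33)→(11,37)  cross = 13.5·37 − 11·33 = 136.5000; (r_i+r_j)·cross = 24.5·136.5000 = 3344.2500
edge 5: (11,37)→(9,40)  cross = 11·40 − 9·37 = 107.0000; (r_i+r_j)·cross = 20·107.0000 = 2140.0000
edge 6: (9,40)→(0.5,7.5)  cross = 9·7.5 − 0.5·40 = 47.5000; (r_i+r_j)·cross = 9.5·47.5000 = 451.2500
Σcross = 622.5000 → A = |Σcross|/2 = 311.2500 mm²
Σ(r_i+r_j)·cross = 15887.5000 → first moment M = |Σ|/6 = 2647.9167
R_c = M/A = 2647.9167/311.2500 = 8.5074 mm
θ = 336° = 5.864306 rad
V = θ·R_c·A = 5.864306·8.5074·311.2500 = 15528.194 mm³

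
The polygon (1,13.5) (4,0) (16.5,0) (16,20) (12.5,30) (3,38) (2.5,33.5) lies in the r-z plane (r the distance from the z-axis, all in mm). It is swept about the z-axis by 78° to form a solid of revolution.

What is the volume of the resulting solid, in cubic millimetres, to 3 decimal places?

Profile (r,z), 7 vertices: (1,13.5) (4,0) (16.5,0) (16,20) (12.5,30) (3,38) (2.5,33.5)
edge 0: (1,13.5)→(4,0)  cross = 1·0 − 4·13.5 = -54.0000; (r_i+r_j)·cross = 5·-54.0000 = -270.0000
edge 1: (4,0)→(16.5,0)  cross = 4·0 − 16.5·0 = 0.0000; (r_i+r_j)·cross = 20.5·0.0000 = 0.0000
edge 2: (16.5,0)→(16,20)  cross = 16.5·20 − 16·0 = 330.0000; (r_i+r_j)·cross = 32.5·330.0000 = 10725.0000
edge 3: (16,20)→(12.5,30)  cross = 16·30 − 12.5·20 = 230.0000; (r_i+r_j)·cross = 28.5·230.0000 = 6555.0000
edge 4: (12.5,30)→(3,38)  cross = 12.5·38 − 3·30 = 385.0000; (r_i+r_j)·cross = 15.5·385.0000 = 5967.5000
edge 5: (3,38)→(2.5,33.5)  cross = 3·33.5 − 2.5·38 = 5.5000; (r_i+r_j)·cross = 5.5·5.5000 = 30.2500
edge 6: (2.5,33.5)→(1,13.5)  cross = 2.5·13.5 − 1·33.5 = 0.2500; (r_i+r_j)·cross = 3.5·0.2500 = 0.8750
Σcross = 896.7500 → A = |Σcross|/2 = 448.3750 mm²
Σ(r_i+r_j)·cross = 23008.6250 → first moment M = |Σ|/6 = 3834.7708
R_c = M/A = 3834.7708/448.3750 = 8.5526 mm
θ = 78° = 1.361357 rad
V = θ·R_c·A = 1.361357·8.5526·448.3750 = 5220.491 mm³

Volume = 5220.491 mm³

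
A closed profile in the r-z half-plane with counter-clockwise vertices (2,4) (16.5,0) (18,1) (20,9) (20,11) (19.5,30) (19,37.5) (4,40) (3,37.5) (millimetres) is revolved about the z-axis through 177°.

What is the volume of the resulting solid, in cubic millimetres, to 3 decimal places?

Volume = 21472.549 mm³

Profile (r,z), 9 vertices: (2,4) (16.5,0) (18,1) (20,9) (20,11) (19.5,30) (19,37.5) (4,40) (3,37.5)
edge 0: (2,4)→(16.5,0)  cross = 2·0 − 16.5·4 = -66.0000; (r_i+r_j)·cross = 18.5·-66.0000 = -1221.0000
edge 1: (16.5,0)→(18,1)  cross = 16.5·1 − 18·0 = 16.5000; (r_i+r_j)·cross = 34.5·16.5000 = 569.2500
edge 2: (18,1)→(20,9)  cross = 18·9 − 20·1 = 142.0000; (r_i+r_j)·cross = 38·142.0000 = 5396.0000
edge 3: (20,9)→(20,11)  cross = 20·11 − 20·9 = 40.0000; (r_i+r_j)·cross = 40·40.0000 = 1600.0000
edge 4: (20,11)→(19.5,30)  cross = 20·30 − 19.5·11 = 385.5000; (r_i+r_j)·cross = 39.5·385.5000 = 15227.2500
edge 5: (19.5,30)→(19,37.5)  cross = 19.5·37.5 − 19·30 = 161.2500; (r_i+r_j)·cross = 38.5·161.2500 = 6208.1250
edge 6: (19,37.5)→(4,40)  cross = 19·40 − 4·37.5 = 610.0000; (r_i+r_j)·cross = 23·610.0000 = 14030.0000
edge 7: (4,40)→(3,37.5)  cross = 4·37.5 − 3·40 = 30.0000; (r_i+r_j)·cross = 7·30.0000 = 210.0000
edge 8: (3,37.5)→(2,4)  cross = 3·4 − 2·37.5 = -63.0000; (r_i+r_j)·cross = 5·-63.0000 = -315.0000
Σcross = 1256.2500 → A = |Σcross|/2 = 628.1250 mm²
Σ(r_i+r_j)·cross = 41704.6250 → first moment M = |Σ|/6 = 6950.7708
R_c = M/A = 6950.7708/628.1250 = 11.0659 mm
θ = 177° = 3.089233 rad
V = θ·R_c·A = 3.089233·11.0659·628.1250 = 21472.549 mm³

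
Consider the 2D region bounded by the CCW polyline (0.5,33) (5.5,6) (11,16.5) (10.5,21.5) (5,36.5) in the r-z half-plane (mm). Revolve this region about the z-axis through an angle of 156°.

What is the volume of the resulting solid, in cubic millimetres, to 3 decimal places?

Profile (r,z), 5 vertices: (0.5,33) (5.5,6) (11,16.5) (10.5,21.5) (5,36.5)
edge 0: (0.5,33)→(5.5,6)  cross = 0.5·6 − 5.5·33 = -178.5000; (r_i+r_j)·cross = 6·-178.5000 = -1071.0000
edge 1: (5.5,6)→(11,16.5)  cross = 5.5·16.5 − 11·6 = 24.7500; (r_i+r_j)·cross = 16.5·24.7500 = 408.3750
edge 2: (11,16.5)→(10.5,21.5)  cross = 11·21.5 − 10.5·16.5 = 63.2500; (r_i+r_j)·cross = 21.5·63.2500 = 1359.8750
edge 3: (10.5,21.5)→(5,36.5)  cross = 10.5·36.5 − 5·21.5 = 275.7500; (r_i+r_j)·cross = 15.5·275.7500 = 4274.1250
edge 4: (5,36.5)→(0.5,33)  cross = 5·33 − 0.5·36.5 = 146.7500; (r_i+r_j)·cross = 5.5·146.7500 = 807.1250
Σcross = 332.0000 → A = |Σcross|/2 = 166.0000 mm²
Σ(r_i+r_j)·cross = 5778.5000 → first moment M = |Σ|/6 = 963.0833
R_c = M/A = 963.0833/166.0000 = 5.8017 mm
θ = 156° = 2.722714 rad
V = θ·R_c·A = 2.722714·5.8017·166.0000 = 2622.200 mm³

Volume = 2622.200 mm³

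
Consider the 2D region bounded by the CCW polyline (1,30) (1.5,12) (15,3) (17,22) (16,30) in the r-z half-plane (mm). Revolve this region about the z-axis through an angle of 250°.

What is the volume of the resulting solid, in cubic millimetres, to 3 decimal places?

Volume = 13681.745 mm³

Profile (r,z), 5 vertices: (1,30) (1.5,12) (15,3) (17,22) (16,30)
edge 0: (1,30)→(1.5,12)  cross = 1·12 − 1.5·30 = -33.0000; (r_i+r_j)·cross = 2.5·-33.0000 = -82.5000
edge 1: (1.5,12)→(15,3)  cross = 1.5·3 − 15·12 = -175.5000; (r_i+r_j)·cross = 16.5·-175.5000 = -2895.7500
edge 2: (15,3)→(17,22)  cross = 15·22 − 17·3 = 279.0000; (r_i+r_j)·cross = 32·279.0000 = 8928.0000
edge 3: (17,22)→(16,30)  cross = 17·30 − 16·22 = 158.0000; (r_i+r_j)·cross = 33·158.0000 = 5214.0000
edge 4: (16,30)→(1,30)  cross = 16·30 − 1·30 = 450.0000; (r_i+r_j)·cross = 17·450.0000 = 7650.0000
Σcross = 678.5000 → A = |Σcross|/2 = 339.2500 mm²
Σ(r_i+r_j)·cross = 18813.7500 → first moment M = |Σ|/6 = 3135.6250
R_c = M/A = 3135.6250/339.2500 = 9.2428 mm
θ = 250° = 4.363323 rad
V = θ·R_c·A = 4.363323·9.2428·339.2500 = 13681.745 mm³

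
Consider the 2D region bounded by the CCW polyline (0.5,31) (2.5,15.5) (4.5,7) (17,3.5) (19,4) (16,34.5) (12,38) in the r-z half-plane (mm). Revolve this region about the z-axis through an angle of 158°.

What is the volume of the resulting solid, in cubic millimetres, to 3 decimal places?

Profile (r,z), 7 vertices: (0.5,31) (2.5,15.5) (4.5,7) (17,3.5) (19,4) (16,34.5) (12,38)
edge 0: (0.5,31)→(2.5,15.5)  cross = 0.5·15.5 − 2.5·31 = -69.7500; (r_i+r_j)·cross = 3·-69.7500 = -209.2500
edge 1: (2.5,15.5)→(4.5,7)  cross = 2.5·7 − 4.5·15.5 = -52.2500; (r_i+r_j)·cross = 7·-52.2500 = -365.7500
edge 2: (4.5,7)→(17,3.5)  cross = 4.5·3.5 − 17·7 = -103.2500; (r_i+r_j)·cross = 21.5·-103.2500 = -2219.8750
edge 3: (17,3.5)→(19,4)  cross = 17·4 − 19·3.5 = 1.5000; (r_i+r_j)·cross = 36·1.5000 = 54.0000
edge 4: (19,4)→(16,34.5)  cross = 19·34.5 − 16·4 = 591.5000; (r_i+r_j)·cross = 35·591.5000 = 20702.5000
edge 5: (16,34.5)→(12,38)  cross = 16·38 − 12·34.5 = 194.0000; (r_i+r_j)·cross = 28·194.0000 = 5432.0000
edge 6: (12,38)→(0.5,31)  cross = 12·31 − 0.5·38 = 353.0000; (r_i+r_j)·cross = 12.5·353.0000 = 4412.5000
Σcross = 914.7500 → A = |Σcross|/2 = 457.3750 mm²
Σ(r_i+r_j)·cross = 27806.1250 → first moment M = |Σ|/6 = 4634.3542
R_c = M/A = 4634.3542/457.3750 = 10.1325 mm
θ = 158° = 2.757620 rad
V = θ·R_c·A = 2.757620·10.1325·457.3750 = 12779.789 mm³

Volume = 12779.789 mm³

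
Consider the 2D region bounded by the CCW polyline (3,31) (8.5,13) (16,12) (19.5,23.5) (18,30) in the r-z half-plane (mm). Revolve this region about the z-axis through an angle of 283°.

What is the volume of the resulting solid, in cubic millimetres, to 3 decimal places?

Profile (r,z), 5 vertices: (3,31) (8.5,13) (16,12) (19.5,23.5) (18,30)
edge 0: (3,31)→(8.5,13)  cross = 3·13 − 8.5·31 = -224.5000; (r_i+r_j)·cross = 11.5·-224.5000 = -2581.7500
edge 1: (8.5,13)→(16,12)  cross = 8.5·12 − 16·13 = -106.0000; (r_i+r_j)·cross = 24.5·-106.0000 = -2597.0000
edge 2: (16,12)→(19.5,23.5)  cross = 16·23.5 − 19.5·12 = 142.0000; (r_i+r_j)·cross = 35.5·142.0000 = 5041.0000
edge 3: (19.5,23.5)→(18,30)  cross = 19.5·30 − 18·23.5 = 162.0000; (r_i+r_j)·cross = 37.5·162.0000 = 6075.0000
edge 4: (18,30)→(3,31)  cross = 18·31 − 3·30 = 468.0000; (r_i+r_j)·cross = 21·468.0000 = 9828.0000
Σcross = 441.5000 → A = |Σcross|/2 = 220.7500 mm²
Σ(r_i+r_j)·cross = 15765.2500 → first moment M = |Σ|/6 = 2627.5417
R_c = M/A = 2627.5417/220.7500 = 11.9028 mm
θ = 283° = 4.939282 rad
V = θ·R_c·A = 4.939282·11.9028·220.7500 = 12978.169 mm³

Volume = 12978.169 mm³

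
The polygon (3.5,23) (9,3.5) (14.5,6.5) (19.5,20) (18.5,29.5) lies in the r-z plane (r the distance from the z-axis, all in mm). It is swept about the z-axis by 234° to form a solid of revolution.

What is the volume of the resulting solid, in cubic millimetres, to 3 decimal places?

Volume = 12379.668 mm³

Profile (r,z), 5 vertices: (3.5,23) (9,3.5) (14.5,6.5) (19.5,20) (18.5,29.5)
edge 0: (3.5,23)→(9,3.5)  cross = 3.5·3.5 − 9·23 = -194.7500; (r_i+r_j)·cross = 12.5·-194.7500 = -2434.3750
edge 1: (9,3.5)→(14.5,6.5)  cross = 9·6.5 − 14.5·3.5 = 7.7500; (r_i+r_j)·cross = 23.5·7.7500 = 182.1250
edge 2: (14.5,6.5)→(19.5,20)  cross = 14.5·20 − 19.5·6.5 = 163.2500; (r_i+r_j)·cross = 34·163.2500 = 5550.5000
edge 3: (19.5,20)→(18.5,29.5)  cross = 19.5·29.5 − 18.5·20 = 205.2500; (r_i+r_j)·cross = 38·205.2500 = 7799.5000
edge 4: (18.5,29.5)→(3.5,23)  cross = 18.5·23 − 3.5·29.5 = 322.2500; (r_i+r_j)·cross = 22·322.2500 = 7089.5000
Σcross = 503.7500 → A = |Σcross|/2 = 251.8750 mm²
Σ(r_i+r_j)·cross = 18187.2500 → first moment M = |Σ|/6 = 3031.2083
R_c = M/A = 3031.2083/251.8750 = 12.0346 mm
θ = 234° = 4.084070 rad
V = θ·R_c·A = 4.084070·12.0346·251.8750 = 12379.668 mm³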